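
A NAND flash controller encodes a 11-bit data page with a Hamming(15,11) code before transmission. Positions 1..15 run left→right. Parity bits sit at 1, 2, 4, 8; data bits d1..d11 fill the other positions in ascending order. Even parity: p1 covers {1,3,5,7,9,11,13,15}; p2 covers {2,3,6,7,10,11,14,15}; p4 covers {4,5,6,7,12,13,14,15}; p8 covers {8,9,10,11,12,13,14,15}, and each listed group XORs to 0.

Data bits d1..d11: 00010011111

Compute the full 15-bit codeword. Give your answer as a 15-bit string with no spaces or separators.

Place data at non-parity positions: p1 p2 0 p4 0 0 1 p8 0 0 1 1 1 1 1
p1 (pos 1,3,5,7,9,11,13,15): XOR of data positions = 0⊕0⊕1⊕0⊕1⊕1⊕1 = 0
p2 (pos 2,3,6,7,10,11,14,15): XOR of data positions = 0⊕0⊕1⊕0⊕1⊕1⊕1 = 0
p4 (pos 4,5,6,7,12,13,14,15): XOR of data positions = 0⊕0⊕1⊕1⊕1⊕1⊕1 = 1
p8 (pos 8,9,10,11,12,13,14,15): XOR of data positions = 0⊕0⊕1⊕1⊕1⊕1⊕1 = 1
Codeword: 000100110011111

000100110011111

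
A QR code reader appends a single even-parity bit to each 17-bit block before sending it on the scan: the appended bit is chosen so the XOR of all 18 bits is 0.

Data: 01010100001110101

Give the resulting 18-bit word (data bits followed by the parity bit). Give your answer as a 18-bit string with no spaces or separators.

XOR of the 17 data bits: 0⊕1⊕0⊕1⊕0⊕1⊕0⊕0⊕0⊕0⊕1⊕1⊕1⊕0⊕1⊕0⊕1 = 0
Parity bit = 0 (so all 18 bits XOR to 0).

010101000011101010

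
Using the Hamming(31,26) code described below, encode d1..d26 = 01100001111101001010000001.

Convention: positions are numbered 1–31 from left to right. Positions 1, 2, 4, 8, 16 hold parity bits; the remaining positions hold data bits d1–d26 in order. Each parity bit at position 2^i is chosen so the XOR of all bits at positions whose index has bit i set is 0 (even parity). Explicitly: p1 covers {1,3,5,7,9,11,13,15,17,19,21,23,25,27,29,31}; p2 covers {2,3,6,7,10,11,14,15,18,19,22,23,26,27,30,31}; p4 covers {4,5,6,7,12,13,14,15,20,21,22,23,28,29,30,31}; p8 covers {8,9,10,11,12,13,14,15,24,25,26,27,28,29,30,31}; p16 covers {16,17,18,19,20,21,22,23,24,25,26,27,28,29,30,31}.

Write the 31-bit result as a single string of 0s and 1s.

0000110000011111101001010000001

Place data at non-parity positions: p1 p2 0 p4 1 1 0 p8 0 0 0 1 1 1 1 p16 1 0 1 0 0 1 0 1 0 0 0 0 0 0 1
p1 (pos 1,3,5,7,9,11,13,15,17,19,21,23,25,27,29,31): XOR of data positions = 0⊕1⊕0⊕0⊕0⊕1⊕1⊕1⊕1⊕0⊕0⊕0⊕0⊕0⊕1 = 0
p2 (pos 2,3,6,7,10,11,14,15,18,19,22,23,26,27,30,31): XOR of data positions = 0⊕1⊕0⊕0⊕0⊕1⊕1⊕0⊕1⊕1⊕0⊕0⊕0⊕0⊕1 = 0
p4 (pos 4,5,6,7,12,13,14,15,20,21,22,23,28,29,30,31): XOR of data positions = 1⊕1⊕0⊕1⊕1⊕1⊕1⊕0⊕0⊕1⊕0⊕0⊕0⊕0⊕1 = 0
p8 (pos 8,9,10,11,12,13,14,15,24,25,26,27,28,29,30,31): XOR of data positions = 0⊕0⊕0⊕1⊕1⊕1⊕1⊕1⊕0⊕0⊕0⊕0⊕0⊕0⊕1 = 0
p16 (pos 16,17,18,19,20,21,22,23,24,25,26,27,28,29,30,31): XOR of data positions = 1⊕0⊕1⊕0⊕0⊕1⊕0⊕1⊕0⊕0⊕0⊕0⊕0⊕0⊕1 = 1
Codeword: 0000110000011111101001010000001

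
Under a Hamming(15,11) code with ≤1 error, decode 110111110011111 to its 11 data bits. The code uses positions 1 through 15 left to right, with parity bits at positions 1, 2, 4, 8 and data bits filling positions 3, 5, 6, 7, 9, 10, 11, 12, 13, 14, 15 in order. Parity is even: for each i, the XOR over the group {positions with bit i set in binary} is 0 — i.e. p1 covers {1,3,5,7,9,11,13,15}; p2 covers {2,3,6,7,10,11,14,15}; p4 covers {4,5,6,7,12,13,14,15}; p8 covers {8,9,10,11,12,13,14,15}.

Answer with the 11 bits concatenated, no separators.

s1 (pos 1,3,5,7,9,11,13,15): 1⊕0⊕1⊕1⊕0⊕1⊕1⊕1 = 0
s2 (pos 2,3,6,7,10,11,14,15): 1⊕0⊕1⊕1⊕0⊕1⊕1⊕1 = 0
s4 (pos 4,5,6,7,12,13,14,15): 1⊕1⊕1⊕1⊕1⊕1⊕1⊕1 = 0
s8 (pos 8,9,10,11,12,13,14,15): 1⊕0⊕0⊕1⊕1⊕1⊕1⊕1 = 0
Syndrome s8…s1 = 0000 → no error.
Read data bits from positions 3,5,6,7,9,10,11,12,13,14,15: 01110011111

01110011111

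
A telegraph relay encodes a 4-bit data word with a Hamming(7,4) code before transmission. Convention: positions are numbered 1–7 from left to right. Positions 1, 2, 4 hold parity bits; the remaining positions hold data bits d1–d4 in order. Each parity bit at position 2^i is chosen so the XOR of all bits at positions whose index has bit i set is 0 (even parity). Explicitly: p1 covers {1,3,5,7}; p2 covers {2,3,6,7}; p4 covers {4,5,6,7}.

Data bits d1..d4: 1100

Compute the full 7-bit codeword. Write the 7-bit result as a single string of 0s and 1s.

Place data at non-parity positions: p1 p2 1 p4 1 0 0
p1 (pos 1,3,5,7): XOR of data positions = 1⊕1⊕0 = 0
p2 (pos 2,3,6,7): XOR of data positions = 1⊕0⊕0 = 1
p4 (pos 4,5,6,7): XOR of data positions = 1⊕0⊕0 = 1
Codeword: 0111100

0111100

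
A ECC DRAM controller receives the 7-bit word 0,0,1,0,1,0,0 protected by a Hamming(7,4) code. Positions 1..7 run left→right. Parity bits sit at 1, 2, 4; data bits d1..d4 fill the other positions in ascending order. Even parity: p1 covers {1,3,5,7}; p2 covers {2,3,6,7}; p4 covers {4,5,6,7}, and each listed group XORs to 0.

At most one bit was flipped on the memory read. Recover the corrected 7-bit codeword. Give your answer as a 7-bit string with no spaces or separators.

0010110

s1 (pos 1,3,5,7): 0⊕1⊕1⊕0 = 0
s2 (pos 2,3,6,7): 0⊕1⊕0⊕0 = 1
s4 (pos 4,5,6,7): 0⊕1⊕0⊕0 = 1
Syndrome s4…s1 = 110 → error at position 6.
Flip position 6: 0010100 → 0010110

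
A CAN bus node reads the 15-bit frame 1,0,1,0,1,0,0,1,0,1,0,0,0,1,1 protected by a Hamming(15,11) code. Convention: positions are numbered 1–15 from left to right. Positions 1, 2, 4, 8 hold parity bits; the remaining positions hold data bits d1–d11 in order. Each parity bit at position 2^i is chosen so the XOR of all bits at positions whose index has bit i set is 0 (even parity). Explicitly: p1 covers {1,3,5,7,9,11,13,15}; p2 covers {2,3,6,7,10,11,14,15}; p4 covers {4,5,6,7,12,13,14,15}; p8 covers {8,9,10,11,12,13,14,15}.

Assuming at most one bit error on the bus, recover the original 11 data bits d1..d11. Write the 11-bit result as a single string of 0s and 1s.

11000100011

s1 (pos 1,3,5,7,9,11,13,15): 1⊕1⊕1⊕0⊕0⊕0⊕0⊕1 = 0
s2 (pos 2,3,6,7,10,11,14,15): 0⊕1⊕0⊕0⊕1⊕0⊕1⊕1 = 0
s4 (pos 4,5,6,7,12,13,14,15): 0⊕1⊕0⊕0⊕0⊕0⊕1⊕1 = 1
s8 (pos 8,9,10,11,12,13,14,15): 1⊕0⊕1⊕0⊕0⊕0⊕1⊕1 = 0
Syndrome s8…s1 = 0100 → error at position 4.
Flip position 4: 101010010100011 → 101110010100011
Read data bits from positions 3,5,6,7,9,10,11,12,13,14,15: 11000100011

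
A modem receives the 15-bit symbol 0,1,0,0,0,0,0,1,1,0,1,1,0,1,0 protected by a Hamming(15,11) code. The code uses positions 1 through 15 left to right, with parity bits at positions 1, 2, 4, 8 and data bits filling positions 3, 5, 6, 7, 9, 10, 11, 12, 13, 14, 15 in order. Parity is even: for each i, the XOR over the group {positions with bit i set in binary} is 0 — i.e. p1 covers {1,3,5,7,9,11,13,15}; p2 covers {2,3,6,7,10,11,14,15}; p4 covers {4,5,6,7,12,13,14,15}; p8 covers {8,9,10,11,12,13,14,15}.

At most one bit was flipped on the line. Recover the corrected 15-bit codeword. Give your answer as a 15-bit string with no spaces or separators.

s1 (pos 1,3,5,7,9,11,13,15): 0⊕0⊕0⊕0⊕1⊕1⊕0⊕0 = 0
s2 (pos 2,3,6,7,10,11,14,15): 1⊕0⊕0⊕0⊕0⊕1⊕1⊕0 = 1
s4 (pos 4,5,6,7,12,13,14,15): 0⊕0⊕0⊕0⊕1⊕0⊕1⊕0 = 0
s8 (pos 8,9,10,11,12,13,14,15): 1⊕1⊕0⊕1⊕1⊕0⊕1⊕0 = 1
Syndrome s8…s1 = 1010 → error at position 10.
Flip position 10: 010000011011010 → 010000011111010

010000011111010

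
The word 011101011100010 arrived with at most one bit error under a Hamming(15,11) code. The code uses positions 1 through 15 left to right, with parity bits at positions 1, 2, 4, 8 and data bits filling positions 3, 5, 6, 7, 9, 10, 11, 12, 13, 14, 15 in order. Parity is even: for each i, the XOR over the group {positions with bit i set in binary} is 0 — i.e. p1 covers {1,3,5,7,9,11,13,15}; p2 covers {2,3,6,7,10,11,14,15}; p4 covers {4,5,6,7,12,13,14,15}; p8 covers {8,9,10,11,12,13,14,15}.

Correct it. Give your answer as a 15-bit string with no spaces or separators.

s1 (pos 1,3,5,7,9,11,13,15): 0⊕1⊕0⊕0⊕1⊕0⊕0⊕0 = 0
s2 (pos 2,3,6,7,10,11,14,15): 1⊕1⊕1⊕0⊕1⊕0⊕1⊕0 = 1
s4 (pos 4,5,6,7,12,13,14,15): 1⊕0⊕1⊕0⊕0⊕0⊕1⊕0 = 1
s8 (pos 8,9,10,11,12,13,14,15): 1⊕1⊕1⊕0⊕0⊕0⊕1⊕0 = 0
Syndrome s8…s1 = 0110 → error at position 6.
Flip position 6: 011101011100010 → 011100011100010

011100011100010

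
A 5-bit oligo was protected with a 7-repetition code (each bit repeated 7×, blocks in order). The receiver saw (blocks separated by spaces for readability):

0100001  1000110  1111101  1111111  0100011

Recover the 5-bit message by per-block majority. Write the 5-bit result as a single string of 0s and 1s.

Block 1 (0100001): 2 ones → 0
Block 2 (1000110): 3 ones → 0
Block 3 (1111101): 6 ones → 1
Block 4 (1111111): 7 ones → 1
Block 5 (0100011): 3 ones → 0

00110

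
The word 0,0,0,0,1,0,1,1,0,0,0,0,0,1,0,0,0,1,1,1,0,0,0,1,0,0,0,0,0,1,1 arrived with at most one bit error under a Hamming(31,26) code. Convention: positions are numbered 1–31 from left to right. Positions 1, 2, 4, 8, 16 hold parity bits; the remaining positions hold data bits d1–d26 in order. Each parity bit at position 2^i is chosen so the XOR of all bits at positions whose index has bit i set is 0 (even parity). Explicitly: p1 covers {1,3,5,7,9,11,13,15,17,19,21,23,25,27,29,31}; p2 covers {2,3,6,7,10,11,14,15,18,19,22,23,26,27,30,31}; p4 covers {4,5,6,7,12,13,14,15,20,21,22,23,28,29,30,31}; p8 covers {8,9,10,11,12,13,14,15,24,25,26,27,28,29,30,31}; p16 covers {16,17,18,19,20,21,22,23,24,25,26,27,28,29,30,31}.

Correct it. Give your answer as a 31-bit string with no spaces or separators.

0000101000000100011100010000011

s1 (pos 1,3,5,7,9,11,13,15,17,19,21,23,25,27,29,31): 0⊕0⊕1⊕1⊕0⊕0⊕0⊕0⊕0⊕1⊕0⊕0⊕0⊕0⊕0⊕1 = 0
s2 (pos 2,3,6,7,10,11,14,15,18,19,22,23,26,27,30,31): 0⊕0⊕0⊕1⊕0⊕0⊕1⊕0⊕1⊕1⊕0⊕0⊕0⊕0⊕1⊕1 = 0
s4 (pos 4,5,6,7,12,13,14,15,20,21,22,23,28,29,30,31): 0⊕1⊕0⊕1⊕0⊕0⊕1⊕0⊕1⊕0⊕0⊕0⊕0⊕0⊕1⊕1 = 0
s8 (pos 8,9,10,11,12,13,14,15,24,25,26,27,28,29,30,31): 1⊕0⊕0⊕0⊕0⊕0⊕1⊕0⊕1⊕0⊕0⊕0⊕0⊕0⊕1⊕1 = 1
s16 (pos 16,17,18,19,20,21,22,23,24,25,26,27,28,29,30,31): 0⊕0⊕1⊕1⊕1⊕0⊕0⊕0⊕1⊕0⊕0⊕0⊕0⊕0⊕1⊕1 = 0
Syndrome s16…s1 = 01000 → error at position 8.
Flip position 8: 0000101100000100011100010000011 → 0000101000000100011100010000011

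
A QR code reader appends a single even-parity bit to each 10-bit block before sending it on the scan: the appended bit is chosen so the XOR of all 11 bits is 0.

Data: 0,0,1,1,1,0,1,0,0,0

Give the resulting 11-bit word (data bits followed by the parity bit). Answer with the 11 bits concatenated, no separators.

00111010000

XOR of the 10 data bits: 0⊕0⊕1⊕1⊕1⊕0⊕1⊕0⊕0⊕0 = 0
Parity bit = 0 (so all 11 bits XOR to 0).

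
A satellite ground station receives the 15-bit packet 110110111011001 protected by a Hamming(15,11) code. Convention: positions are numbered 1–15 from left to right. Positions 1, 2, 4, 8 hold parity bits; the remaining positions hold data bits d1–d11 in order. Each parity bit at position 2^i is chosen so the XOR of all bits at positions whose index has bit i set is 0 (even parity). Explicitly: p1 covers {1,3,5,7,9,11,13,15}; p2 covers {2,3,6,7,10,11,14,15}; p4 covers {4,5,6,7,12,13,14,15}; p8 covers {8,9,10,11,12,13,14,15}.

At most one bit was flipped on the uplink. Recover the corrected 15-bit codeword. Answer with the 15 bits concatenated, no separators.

s1 (pos 1,3,5,7,9,11,13,15): 1⊕0⊕1⊕1⊕1⊕1⊕0⊕1 = 0
s2 (pos 2,3,6,7,10,11,14,15): 1⊕0⊕0⊕1⊕0⊕1⊕0⊕1 = 0
s4 (pos 4,5,6,7,12,13,14,15): 1⊕1⊕0⊕1⊕1⊕0⊕0⊕1 = 1
s8 (pos 8,9,10,11,12,13,14,15): 1⊕1⊕0⊕1⊕1⊕0⊕0⊕1 = 1
Syndrome s8…s1 = 1100 → error at position 12.
Flip position 12: 110110111011001 → 110110111010001

110110111010001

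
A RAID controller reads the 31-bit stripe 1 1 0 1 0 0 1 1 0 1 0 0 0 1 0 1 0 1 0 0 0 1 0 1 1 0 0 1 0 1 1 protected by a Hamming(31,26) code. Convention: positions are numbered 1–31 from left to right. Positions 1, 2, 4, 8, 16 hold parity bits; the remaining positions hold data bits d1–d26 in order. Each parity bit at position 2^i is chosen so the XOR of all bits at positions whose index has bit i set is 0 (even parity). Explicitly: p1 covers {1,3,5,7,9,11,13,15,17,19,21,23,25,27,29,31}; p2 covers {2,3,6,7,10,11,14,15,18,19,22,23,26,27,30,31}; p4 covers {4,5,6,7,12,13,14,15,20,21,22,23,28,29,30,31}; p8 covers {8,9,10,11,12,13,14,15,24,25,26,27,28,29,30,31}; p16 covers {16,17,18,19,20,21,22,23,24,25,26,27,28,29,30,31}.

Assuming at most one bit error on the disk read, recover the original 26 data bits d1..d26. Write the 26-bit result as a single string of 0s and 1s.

00010100010010001011001011

s1 (pos 1,3,5,7,9,11,13,15,17,19,21,23,25,27,29,31): 1⊕0⊕0⊕1⊕0⊕0⊕0⊕0⊕0⊕0⊕0⊕0⊕1⊕0⊕0⊕1 = 0
s2 (pos 2,3,6,7,10,11,14,15,18,19,22,23,26,27,30,31): 1⊕0⊕0⊕1⊕1⊕0⊕1⊕0⊕1⊕0⊕1⊕0⊕0⊕0⊕1⊕1 = 0
s4 (pos 4,5,6,7,12,13,14,15,20,21,22,23,28,29,30,31): 1⊕0⊕0⊕1⊕0⊕0⊕1⊕0⊕0⊕0⊕1⊕0⊕1⊕0⊕1⊕1 = 1
s8 (pos 8,9,10,11,12,13,14,15,24,25,26,27,28,29,30,31): 1⊕0⊕1⊕0⊕0⊕0⊕1⊕0⊕1⊕1⊕0⊕0⊕1⊕0⊕1⊕1 = 0
s16 (pos 16,17,18,19,20,21,22,23,24,25,26,27,28,29,30,31): 1⊕0⊕1⊕0⊕0⊕0⊕1⊕0⊕1⊕1⊕0⊕0⊕1⊕0⊕1⊕1 = 0
Syndrome s16…s1 = 00100 → error at position 4.
Flip position 4: 1101001101000101010001011001011 → 1100001101000101010001011001011
Read data bits from positions 3,5,6,7,9,10,11,12,13,14,15,17,18,19,20,21,22,23,24,25,26,27,28,29,30,31: 00010100010010001011001011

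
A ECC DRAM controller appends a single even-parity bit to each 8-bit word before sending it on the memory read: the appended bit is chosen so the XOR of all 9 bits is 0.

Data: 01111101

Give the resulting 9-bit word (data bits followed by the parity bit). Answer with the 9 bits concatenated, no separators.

011111010

XOR of the 8 data bits: 0⊕1⊕1⊕1⊕1⊕1⊕0⊕1 = 0
Parity bit = 0 (so all 9 bits XOR to 0).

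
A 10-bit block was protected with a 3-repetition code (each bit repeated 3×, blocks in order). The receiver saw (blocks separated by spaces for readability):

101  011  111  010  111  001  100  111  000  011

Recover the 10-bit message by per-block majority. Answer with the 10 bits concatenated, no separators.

1110100101

Block 1 (101): 2 ones → 1
Block 2 (011): 2 ones → 1
Block 3 (111): 3 ones → 1
Block 4 (010): 1 one → 0
Block 5 (111): 3 ones → 1
Block 6 (001): 1 one → 0
Block 7 (100): 1 one → 0
Block 8 (111): 3 ones → 1
Block 9 (000): 0 ones → 0
Block 10 (011): 2 ones → 1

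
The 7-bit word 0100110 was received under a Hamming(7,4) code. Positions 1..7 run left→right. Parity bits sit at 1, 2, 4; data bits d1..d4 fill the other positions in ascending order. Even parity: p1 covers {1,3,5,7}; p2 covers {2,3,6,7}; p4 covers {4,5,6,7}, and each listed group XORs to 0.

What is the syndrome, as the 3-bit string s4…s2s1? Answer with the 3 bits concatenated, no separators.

s1 (pos 1,3,5,7): 0⊕0⊕1⊕0 = 1
s2 (pos 2,3,6,7): 1⊕0⊕1⊕0 = 0
s4 (pos 4,5,6,7): 0⊕1⊕1⊕0 = 0
Syndrome s4…s1 = 001 → error at position 1.

001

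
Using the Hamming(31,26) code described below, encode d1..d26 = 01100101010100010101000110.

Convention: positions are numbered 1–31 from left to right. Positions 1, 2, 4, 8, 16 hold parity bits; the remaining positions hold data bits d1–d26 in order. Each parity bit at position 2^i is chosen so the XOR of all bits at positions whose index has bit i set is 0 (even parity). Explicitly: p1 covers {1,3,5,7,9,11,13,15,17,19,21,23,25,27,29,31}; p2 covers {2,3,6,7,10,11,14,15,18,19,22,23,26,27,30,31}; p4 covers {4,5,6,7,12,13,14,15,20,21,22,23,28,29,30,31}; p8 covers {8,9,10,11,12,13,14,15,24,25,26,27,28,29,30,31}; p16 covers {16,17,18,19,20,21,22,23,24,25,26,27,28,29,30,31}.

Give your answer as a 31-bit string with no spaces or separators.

0100110001010100100010101000110

Place data at non-parity positions: p1 p2 0 p4 1 1 0 p8 0 1 0 1 0 1 0 p16 1 0 0 0 1 0 1 0 1 0 0 0 1 1 0
p1 (pos 1,3,5,7,9,11,13,15,17,19,21,23,25,27,29,31): XOR of data positions = 0⊕1⊕0⊕0⊕0⊕0⊕0⊕1⊕0⊕1⊕1⊕1⊕0⊕1⊕0 = 0
p2 (pos 2,3,6,7,10,11,14,15,18,19,22,23,26,27,30,31): XOR of data positions = 0⊕1⊕0⊕1⊕0⊕1⊕0⊕0⊕0⊕0⊕1⊕0⊕0⊕1⊕0 = 1
p4 (pos 4,5,6,7,12,13,14,15,20,21,22,23,28,29,30,31): XOR of data positions = 1⊕1⊕0⊕1⊕0⊕1⊕0⊕0⊕1⊕0⊕1⊕0⊕1⊕1⊕0 = 0
p8 (pos 8,9,10,11,12,13,14,15,24,25,26,27,28,29,30,31): XOR of data positions = 0⊕1⊕0⊕1⊕0⊕1⊕0⊕0⊕1⊕0⊕0⊕0⊕1⊕1⊕0 = 0
p16 (pos 16,17,18,19,20,21,22,23,24,25,26,27,28,29,30,31): XOR of data positions = 1⊕0⊕0⊕0⊕1⊕0⊕1⊕0⊕1⊕0⊕0⊕0⊕1⊕1⊕0 = 0
Codeword: 0100110001010100100010101000110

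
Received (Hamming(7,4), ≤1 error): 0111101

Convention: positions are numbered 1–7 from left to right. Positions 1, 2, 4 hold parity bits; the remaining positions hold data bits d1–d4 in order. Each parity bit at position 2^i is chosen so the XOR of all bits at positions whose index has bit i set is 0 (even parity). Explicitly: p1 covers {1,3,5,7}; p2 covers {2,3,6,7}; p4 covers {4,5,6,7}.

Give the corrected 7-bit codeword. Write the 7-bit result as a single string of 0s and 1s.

0111100

s1 (pos 1,3,5,7): 0⊕1⊕1⊕1 = 1
s2 (pos 2,3,6,7): 1⊕1⊕0⊕1 = 1
s4 (pos 4,5,6,7): 1⊕1⊕0⊕1 = 1
Syndrome s4…s1 = 111 → error at position 7.
Flip position 7: 0111101 → 0111100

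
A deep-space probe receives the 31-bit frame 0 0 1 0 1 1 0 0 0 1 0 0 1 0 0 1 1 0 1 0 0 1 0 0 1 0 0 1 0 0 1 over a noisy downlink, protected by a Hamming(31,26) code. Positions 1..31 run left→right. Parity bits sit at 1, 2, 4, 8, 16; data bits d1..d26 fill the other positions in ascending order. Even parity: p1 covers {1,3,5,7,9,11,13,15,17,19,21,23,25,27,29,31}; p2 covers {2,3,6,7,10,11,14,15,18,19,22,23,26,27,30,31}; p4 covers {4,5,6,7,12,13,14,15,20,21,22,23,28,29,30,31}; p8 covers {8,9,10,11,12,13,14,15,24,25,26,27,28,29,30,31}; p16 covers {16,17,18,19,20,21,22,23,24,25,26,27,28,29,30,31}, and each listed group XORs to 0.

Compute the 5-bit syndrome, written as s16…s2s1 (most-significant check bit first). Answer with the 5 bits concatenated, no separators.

s1 (pos 1,3,5,7,9,11,13,15,17,19,21,23,25,27,29,31): 0⊕1⊕1⊕0⊕0⊕0⊕1⊕0⊕1⊕1⊕0⊕0⊕1⊕0⊕0⊕1 = 1
s2 (pos 2,3,6,7,10,11,14,15,18,19,22,23,26,27,30,31): 0⊕1⊕1⊕0⊕1⊕0⊕0⊕0⊕0⊕1⊕1⊕0⊕0⊕0⊕0⊕1 = 0
s4 (pos 4,5,6,7,12,13,14,15,20,21,22,23,28,29,30,31): 0⊕1⊕1⊕0⊕0⊕1⊕0⊕0⊕0⊕0⊕1⊕0⊕1⊕0⊕0⊕1 = 0
s8 (pos 8,9,10,11,12,13,14,15,24,25,26,27,28,29,30,31): 0⊕0⊕1⊕0⊕0⊕1⊕0⊕0⊕0⊕1⊕0⊕0⊕1⊕0⊕0⊕1 = 1
s16 (pos 16,17,18,19,20,21,22,23,24,25,26,27,28,29,30,31): 1⊕1⊕0⊕1⊕0⊕0⊕1⊕0⊕0⊕1⊕0⊕0⊕1⊕0⊕0⊕1 = 1
Syndrome s16…s1 = 11001 → error at position 25.

11001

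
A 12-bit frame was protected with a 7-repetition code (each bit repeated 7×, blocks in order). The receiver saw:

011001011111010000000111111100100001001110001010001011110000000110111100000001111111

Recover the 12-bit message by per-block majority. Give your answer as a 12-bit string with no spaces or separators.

010101010101

Block 1 (0110010): 3 ones → 0
Block 2 (1111101): 6 ones → 1
Block 3 (0000000): 0 ones → 0
Block 4 (1111111): 7 ones → 1
Block 5 (0010000): 1 one → 0
Block 6 (1001110): 4 ones → 1
Block 7 (0010100): 2 ones → 0
Block 8 (0101111): 5 ones → 1
Block 9 (0000000): 0 ones → 0
Block 10 (1101111): 6 ones → 1
Block 11 (0000000): 0 ones → 0
Block 12 (1111111): 7 ones → 1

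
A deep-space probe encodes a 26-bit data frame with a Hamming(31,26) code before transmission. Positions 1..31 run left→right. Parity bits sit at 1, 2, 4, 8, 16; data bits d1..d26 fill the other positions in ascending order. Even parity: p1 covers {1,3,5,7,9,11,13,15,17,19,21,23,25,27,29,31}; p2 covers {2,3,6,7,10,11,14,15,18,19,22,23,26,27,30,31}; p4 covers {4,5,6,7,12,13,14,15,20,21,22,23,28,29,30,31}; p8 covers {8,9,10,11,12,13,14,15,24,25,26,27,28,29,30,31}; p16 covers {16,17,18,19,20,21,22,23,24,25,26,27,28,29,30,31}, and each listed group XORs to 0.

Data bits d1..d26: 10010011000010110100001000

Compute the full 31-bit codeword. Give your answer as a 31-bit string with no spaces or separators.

Place data at non-parity positions: p1 p2 1 p4 0 0 1 p8 0 0 1 1 0 0 0 p16 0 1 0 1 1 0 1 0 0 0 0 1 0 0 0
p1 (pos 1,3,5,7,9,11,13,15,17,19,21,23,25,27,29,31): XOR of data positions = 1⊕0⊕1⊕0⊕1⊕0⊕0⊕0⊕0⊕1⊕1⊕0⊕0⊕0⊕0 = 1
p2 (pos 2,3,6,7,10,11,14,15,18,19,22,23,26,27,30,31): XOR of data positions = 1⊕0⊕1⊕0⊕1⊕0⊕0⊕1⊕0⊕0⊕1⊕0⊕0⊕0⊕0 = 1
p4 (pos 4,5,6,7,12,13,14,15,20,21,22,23,28,29,30,31): XOR of data positions = 0⊕0⊕1⊕1⊕0⊕0⊕0⊕1⊕1⊕0⊕1⊕1⊕0⊕0⊕0 = 0
p8 (pos 8,9,10,11,12,13,14,15,24,25,26,27,28,29,30,31): XOR of data positions = 0⊕0⊕1⊕1⊕0⊕0⊕0⊕0⊕0⊕0⊕0⊕1⊕0⊕0⊕0 = 1
p16 (pos 16,17,18,19,20,21,22,23,24,25,26,27,28,29,30,31): XOR of data positions = 0⊕1⊕0⊕1⊕1⊕0⊕1⊕0⊕0⊕0⊕0⊕1⊕0⊕0⊕0 = 1
Codeword: 1110001100110001010110100001000

1110001100110001010110100001000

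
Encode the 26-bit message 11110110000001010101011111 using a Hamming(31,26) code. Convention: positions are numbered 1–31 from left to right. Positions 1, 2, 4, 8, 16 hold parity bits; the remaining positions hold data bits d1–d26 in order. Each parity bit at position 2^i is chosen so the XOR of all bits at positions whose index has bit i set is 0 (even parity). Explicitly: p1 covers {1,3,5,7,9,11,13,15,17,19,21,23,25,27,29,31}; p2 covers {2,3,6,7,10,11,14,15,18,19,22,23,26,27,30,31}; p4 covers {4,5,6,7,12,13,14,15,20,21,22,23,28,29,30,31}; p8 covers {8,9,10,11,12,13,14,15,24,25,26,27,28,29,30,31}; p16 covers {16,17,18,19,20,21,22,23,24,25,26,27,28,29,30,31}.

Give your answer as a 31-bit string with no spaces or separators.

1011111001100001001010101011111

Place data at non-parity positions: p1 p2 1 p4 1 1 1 p8 0 1 1 0 0 0 0 p16 0 0 1 0 1 0 1 0 1 0 1 1 1 1 1
p1 (pos 1,3,5,7,9,11,13,15,17,19,21,23,25,27,29,31): XOR of data positions = 1⊕1⊕1⊕0⊕1⊕0⊕0⊕0⊕1⊕1⊕1⊕1⊕1⊕1⊕1 = 1
p2 (pos 2,3,6,7,10,11,14,15,18,19,22,23,26,27,30,31): XOR of data positions = 1⊕1⊕1⊕1⊕1⊕0⊕0⊕0⊕1⊕0⊕1⊕0⊕1⊕1⊕1 = 0
p4 (pos 4,5,6,7,12,13,14,15,20,21,22,23,28,29,30,31): XOR of data positions = 1⊕1⊕1⊕0⊕0⊕0⊕0⊕0⊕1⊕0⊕1⊕1⊕1⊕1⊕1 = 1
p8 (pos 8,9,10,11,12,13,14,15,24,25,26,27,28,29,30,31): XOR of data positions = 0⊕1⊕1⊕0⊕0⊕0⊕0⊕0⊕1⊕0⊕1⊕1⊕1⊕1⊕1 = 0
p16 (pos 16,17,18,19,20,21,22,23,24,25,26,27,28,29,30,31): XOR of data positions = 0⊕0⊕1⊕0⊕1⊕0⊕1⊕0⊕1⊕0⊕1⊕1⊕1⊕1⊕1 = 1
Codeword: 1011111001100001001010101011111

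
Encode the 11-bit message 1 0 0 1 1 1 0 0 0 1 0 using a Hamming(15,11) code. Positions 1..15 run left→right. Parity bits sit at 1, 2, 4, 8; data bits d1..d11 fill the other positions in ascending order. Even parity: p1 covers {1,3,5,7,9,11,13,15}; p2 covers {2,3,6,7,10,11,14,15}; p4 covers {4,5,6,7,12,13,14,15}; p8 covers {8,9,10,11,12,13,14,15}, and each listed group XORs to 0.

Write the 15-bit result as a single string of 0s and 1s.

101000111100010

Place data at non-parity positions: p1 p2 1 p4 0 0 1 p8 1 1 0 0 0 1 0
p1 (pos 1,3,5,7,9,11,13,15): XOR of data positions = 1⊕0⊕1⊕1⊕0⊕0⊕0 = 1
p2 (pos 2,3,6,7,10,11,14,15): XOR of data positions = 1⊕0⊕1⊕1⊕0⊕1⊕0 = 0
p4 (pos 4,5,6,7,12,13,14,15): XOR of data positions = 0⊕0⊕1⊕0⊕0⊕1⊕0 = 0
p8 (pos 8,9,10,11,12,13,14,15): XOR of data positions = 1⊕1⊕0⊕0⊕0⊕1⊕0 = 1
Codeword: 101000111100010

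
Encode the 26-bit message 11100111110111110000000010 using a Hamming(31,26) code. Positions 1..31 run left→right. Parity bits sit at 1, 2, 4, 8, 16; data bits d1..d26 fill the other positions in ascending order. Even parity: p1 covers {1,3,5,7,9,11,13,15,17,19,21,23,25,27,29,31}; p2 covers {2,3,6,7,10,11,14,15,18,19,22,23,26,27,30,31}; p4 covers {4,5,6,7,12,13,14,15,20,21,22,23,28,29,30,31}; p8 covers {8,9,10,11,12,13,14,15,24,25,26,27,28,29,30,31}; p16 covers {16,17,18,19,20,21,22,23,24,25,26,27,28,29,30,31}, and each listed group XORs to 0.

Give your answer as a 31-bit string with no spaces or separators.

1010110001111100111110000000010

Place data at non-parity positions: p1 p2 1 p4 1 1 0 p8 0 1 1 1 1 1 0 p16 1 1 1 1 1 0 0 0 0 0 0 0 0 1 0
p1 (pos 1,3,5,7,9,11,13,15,17,19,21,23,25,27,29,31): XOR of data positions = 1⊕1⊕0⊕0⊕1⊕1⊕0⊕1⊕1⊕1⊕0⊕0⊕0⊕0⊕0 = 1
p2 (pos 2,3,6,7,10,11,14,15,18,19,22,23,26,27,30,31): XOR of data positions = 1⊕1⊕0⊕1⊕1⊕1⊕0⊕1⊕1⊕0⊕0⊕0⊕0⊕1⊕0 = 0
p4 (pos 4,5,6,7,12,13,14,15,20,21,22,23,28,29,30,31): XOR of data positions = 1⊕1⊕0⊕1⊕1⊕1⊕0⊕1⊕1⊕0⊕0⊕0⊕0⊕1⊕0 = 0
p8 (pos 8,9,10,11,12,13,14,15,24,25,26,27,28,29,30,31): XOR of data positions = 0⊕1⊕1⊕1⊕1⊕1⊕0⊕0⊕0⊕0⊕0⊕0⊕0⊕1⊕0 = 0
p16 (pos 16,17,18,19,20,21,22,23,24,25,26,27,28,29,30,31): XOR of data positions = 1⊕1⊕1⊕1⊕1⊕0⊕0⊕0⊕0⊕0⊕0⊕0⊕0⊕1⊕0 = 0
Codeword: 1010110001111100111110000000010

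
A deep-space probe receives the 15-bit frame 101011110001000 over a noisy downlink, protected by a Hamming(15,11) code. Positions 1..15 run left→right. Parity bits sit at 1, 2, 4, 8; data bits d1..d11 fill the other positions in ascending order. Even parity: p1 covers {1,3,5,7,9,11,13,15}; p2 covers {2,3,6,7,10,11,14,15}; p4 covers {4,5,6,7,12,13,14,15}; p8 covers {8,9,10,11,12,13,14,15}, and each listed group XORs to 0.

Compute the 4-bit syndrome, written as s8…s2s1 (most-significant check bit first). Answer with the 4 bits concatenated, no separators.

s1 (pos 1,3,5,7,9,11,13,15): 1⊕1⊕1⊕1⊕0⊕0⊕0⊕0 = 0
s2 (pos 2,3,6,7,10,11,14,15): 0⊕1⊕1⊕1⊕0⊕0⊕0⊕0 = 1
s4 (pos 4,5,6,7,12,13,14,15): 0⊕1⊕1⊕1⊕1⊕0⊕0⊕0 = 0
s8 (pos 8,9,10,11,12,13,14,15): 1⊕0⊕0⊕0⊕1⊕0⊕0⊕0 = 0
Syndrome s8…s1 = 0010 → error at position 2.

0010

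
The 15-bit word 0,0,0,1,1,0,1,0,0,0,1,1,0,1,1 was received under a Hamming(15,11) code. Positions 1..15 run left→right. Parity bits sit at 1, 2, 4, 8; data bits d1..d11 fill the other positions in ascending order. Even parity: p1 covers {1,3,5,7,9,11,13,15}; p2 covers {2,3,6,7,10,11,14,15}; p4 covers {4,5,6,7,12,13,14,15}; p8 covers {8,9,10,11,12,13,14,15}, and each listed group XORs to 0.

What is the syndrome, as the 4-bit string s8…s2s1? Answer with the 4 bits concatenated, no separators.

s1 (pos 1,3,5,7,9,11,13,15): 0⊕0⊕1⊕1⊕0⊕1⊕0⊕1 = 0
s2 (pos 2,3,6,7,10,11,14,15): 0⊕0⊕0⊕1⊕0⊕1⊕1⊕1 = 0
s4 (pos 4,5,6,7,12,13,14,15): 1⊕1⊕0⊕1⊕1⊕0⊕1⊕1 = 0
s8 (pos 8,9,10,11,12,13,14,15): 0⊕0⊕0⊕1⊕1⊕0⊕1⊕1 = 0
Syndrome s8…s1 = 0000 → no error.

0000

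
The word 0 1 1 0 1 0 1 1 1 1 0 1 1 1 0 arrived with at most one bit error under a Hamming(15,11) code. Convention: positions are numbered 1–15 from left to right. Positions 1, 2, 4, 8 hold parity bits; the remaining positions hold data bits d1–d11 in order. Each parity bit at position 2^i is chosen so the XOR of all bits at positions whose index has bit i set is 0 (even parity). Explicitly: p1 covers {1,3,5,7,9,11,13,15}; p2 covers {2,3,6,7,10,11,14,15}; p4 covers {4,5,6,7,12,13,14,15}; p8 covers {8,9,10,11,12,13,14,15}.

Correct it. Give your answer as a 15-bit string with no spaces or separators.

011010011101110

s1 (pos 1,3,5,7,9,11,13,15): 0⊕1⊕1⊕1⊕1⊕0⊕1⊕0 = 1
s2 (pos 2,3,6,7,10,11,14,15): 1⊕1⊕0⊕1⊕1⊕0⊕1⊕0 = 1
s4 (pos 4,5,6,7,12,13,14,15): 0⊕1⊕0⊕1⊕1⊕1⊕1⊕0 = 1
s8 (pos 8,9,10,11,12,13,14,15): 1⊕1⊕1⊕0⊕1⊕1⊕1⊕0 = 0
Syndrome s8…s1 = 0111 → error at position 7.
Flip position 7: 011010111101110 → 011010011101110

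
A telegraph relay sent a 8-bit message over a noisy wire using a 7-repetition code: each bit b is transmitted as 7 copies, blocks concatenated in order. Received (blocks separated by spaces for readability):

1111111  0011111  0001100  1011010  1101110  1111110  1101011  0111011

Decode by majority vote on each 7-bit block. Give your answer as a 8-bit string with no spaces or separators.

11011111

Block 1 (1111111): 7 ones → 1
Block 2 (0011111): 5 ones → 1
Block 3 (0001100): 2 ones → 0
Block 4 (1011010): 4 ones → 1
Block 5 (1101110): 5 ones → 1
Block 6 (1111110): 6 ones → 1
Block 7 (1101011): 5 ones → 1
Block 8 (0111011): 5 ones → 1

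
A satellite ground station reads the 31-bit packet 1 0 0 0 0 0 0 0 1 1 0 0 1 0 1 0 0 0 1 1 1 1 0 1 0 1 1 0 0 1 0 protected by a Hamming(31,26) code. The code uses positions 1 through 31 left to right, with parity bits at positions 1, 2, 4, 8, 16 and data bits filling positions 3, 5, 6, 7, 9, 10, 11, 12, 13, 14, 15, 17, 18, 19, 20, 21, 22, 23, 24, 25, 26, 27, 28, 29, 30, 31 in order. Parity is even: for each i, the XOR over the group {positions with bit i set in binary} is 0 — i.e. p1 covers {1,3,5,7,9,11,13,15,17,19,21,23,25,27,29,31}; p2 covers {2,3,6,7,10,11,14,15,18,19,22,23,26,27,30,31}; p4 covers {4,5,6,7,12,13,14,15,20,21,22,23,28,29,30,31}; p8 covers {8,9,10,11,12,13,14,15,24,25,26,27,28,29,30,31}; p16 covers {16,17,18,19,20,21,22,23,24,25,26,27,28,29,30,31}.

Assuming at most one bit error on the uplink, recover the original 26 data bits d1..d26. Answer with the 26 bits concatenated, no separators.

10001100101001111010110010

s1 (pos 1,3,5,7,9,11,13,15,17,19,21,23,25,27,29,31): 1⊕0⊕0⊕0⊕1⊕0⊕1⊕1⊕0⊕1⊕1⊕0⊕0⊕1⊕0⊕0 = 1
s2 (pos 2,3,6,7,10,11,14,15,18,19,22,23,26,27,30,31): 0⊕0⊕0⊕0⊕1⊕0⊕0⊕1⊕0⊕1⊕1⊕0⊕1⊕1⊕1⊕0 = 1
s4 (pos 4,5,6,7,12,13,14,15,20,21,22,23,28,29,30,31): 0⊕0⊕0⊕0⊕0⊕1⊕0⊕1⊕1⊕1⊕1⊕0⊕0⊕0⊕1⊕0 = 0
s8 (pos 8,9,10,11,12,13,14,15,24,25,26,27,28,29,30,31): 0⊕1⊕1⊕0⊕0⊕1⊕0⊕1⊕1⊕0⊕1⊕1⊕0⊕0⊕1⊕0 = 0
s16 (pos 16,17,18,19,20,21,22,23,24,25,26,27,28,29,30,31): 0⊕0⊕0⊕1⊕1⊕1⊕1⊕0⊕1⊕0⊕1⊕1⊕0⊕0⊕1⊕0 = 0
Syndrome s16…s1 = 00011 → error at position 3.
Flip position 3: 1000000011001010001111010110010 → 1010000011001010001111010110010
Read data bits from positions 3,5,6,7,9,10,11,12,13,14,15,17,18,19,20,21,22,23,24,25,26,27,28,29,30,31: 10001100101001111010110010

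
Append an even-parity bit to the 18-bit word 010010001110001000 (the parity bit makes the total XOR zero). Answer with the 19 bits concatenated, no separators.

0100100011100010000

XOR of the 18 data bits: 0⊕1⊕0⊕0⊕1⊕0⊕0⊕0⊕1⊕1⊕1⊕0⊕0⊕0⊕1⊕0⊕0⊕0 = 0
Parity bit = 0 (so all 19 bits XOR to 0).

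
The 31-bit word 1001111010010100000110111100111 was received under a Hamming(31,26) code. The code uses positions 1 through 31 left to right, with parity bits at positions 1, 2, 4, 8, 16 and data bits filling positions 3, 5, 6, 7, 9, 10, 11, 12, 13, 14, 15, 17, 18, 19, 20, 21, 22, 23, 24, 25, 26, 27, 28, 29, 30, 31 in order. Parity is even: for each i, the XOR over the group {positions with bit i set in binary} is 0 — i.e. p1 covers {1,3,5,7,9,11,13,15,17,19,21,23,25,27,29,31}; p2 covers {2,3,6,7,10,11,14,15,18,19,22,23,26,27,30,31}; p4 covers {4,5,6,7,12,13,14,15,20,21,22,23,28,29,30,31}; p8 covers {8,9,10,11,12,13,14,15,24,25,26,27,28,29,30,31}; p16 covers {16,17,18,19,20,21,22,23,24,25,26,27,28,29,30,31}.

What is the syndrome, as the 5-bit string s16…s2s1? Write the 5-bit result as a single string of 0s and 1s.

s1 (pos 1,3,5,7,9,11,13,15,17,19,21,23,25,27,29,31): 1⊕0⊕1⊕1⊕1⊕0⊕0⊕0⊕0⊕0⊕1⊕1⊕1⊕0⊕1⊕1 = 1
s2 (pos 2,3,6,7,10,11,14,15,18,19,22,23,26,27,30,31): 0⊕0⊕1⊕1⊕0⊕0⊕1⊕0⊕0⊕0⊕0⊕1⊕1⊕0⊕1⊕1 = 1
s4 (pos 4,5,6,7,12,13,14,15,20,21,22,23,28,29,30,31): 1⊕1⊕1⊕1⊕1⊕0⊕1⊕0⊕1⊕1⊕0⊕1⊕0⊕1⊕1⊕1 = 0
s8 (pos 8,9,10,11,12,13,14,15,24,25,26,27,28,29,30,31): 0⊕1⊕0⊕0⊕1⊕0⊕1⊕0⊕1⊕1⊕1⊕0⊕0⊕1⊕1⊕1 = 1
s16 (pos 16,17,18,19,20,21,22,23,24,25,26,27,28,29,30,31): 0⊕0⊕0⊕0⊕1⊕1⊕0⊕1⊕1⊕1⊕1⊕0⊕0⊕1⊕1⊕1 = 1
Syndrome s16…s1 = 11011 → error at position 27.

11011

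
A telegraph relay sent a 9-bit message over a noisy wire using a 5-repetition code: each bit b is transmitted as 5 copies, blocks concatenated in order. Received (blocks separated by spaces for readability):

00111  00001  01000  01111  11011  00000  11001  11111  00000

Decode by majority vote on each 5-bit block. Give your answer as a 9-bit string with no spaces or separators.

Block 1 (00111): 3 ones → 1
Block 2 (00001): 1 one → 0
Block 3 (01000): 1 one → 0
Block 4 (01111): 4 ones → 1
Block 5 (11011): 4 ones → 1
Block 6 (00000): 0 ones → 0
Block 7 (11001): 3 ones → 1
Block 8 (11111): 5 ones → 1
Block 9 (00000): 0 ones → 0

100110110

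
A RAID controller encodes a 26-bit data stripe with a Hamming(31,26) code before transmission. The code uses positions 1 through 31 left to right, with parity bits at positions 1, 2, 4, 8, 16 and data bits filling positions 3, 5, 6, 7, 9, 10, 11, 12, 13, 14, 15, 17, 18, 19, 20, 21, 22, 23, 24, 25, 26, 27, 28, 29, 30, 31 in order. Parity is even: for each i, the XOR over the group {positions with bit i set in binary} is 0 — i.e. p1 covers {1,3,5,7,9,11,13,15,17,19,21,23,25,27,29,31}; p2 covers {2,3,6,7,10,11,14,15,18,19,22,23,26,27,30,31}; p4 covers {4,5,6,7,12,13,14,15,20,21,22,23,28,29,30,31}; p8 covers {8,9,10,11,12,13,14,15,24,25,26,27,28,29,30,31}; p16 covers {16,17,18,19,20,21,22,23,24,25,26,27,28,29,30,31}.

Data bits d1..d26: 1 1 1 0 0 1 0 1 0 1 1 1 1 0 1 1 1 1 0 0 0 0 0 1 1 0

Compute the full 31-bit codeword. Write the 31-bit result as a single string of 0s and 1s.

Place data at non-parity positions: p1 p2 1 p4 1 1 0 p8 0 1 0 1 0 1 1 p16 1 1 0 1 1 1 1 0 0 0 0 0 1 1 0
p1 (pos 1,3,5,7,9,11,13,15,17,19,21,23,25,27,29,31): XOR of data positions = 1⊕1⊕0⊕0⊕0⊕0⊕1⊕1⊕0⊕1⊕1⊕0⊕0⊕1⊕0 = 1
p2 (pos 2,3,6,7,10,11,14,15,18,19,22,23,26,27,30,31): XOR of data positions = 1⊕1⊕0⊕1⊕0⊕1⊕1⊕1⊕0⊕1⊕1⊕0⊕0⊕1⊕0 = 1
p4 (pos 4,5,6,7,12,13,14,15,20,21,22,23,28,29,30,31): XOR of data positions = 1⊕1⊕0⊕1⊕0⊕1⊕1⊕1⊕1⊕1⊕1⊕0⊕1⊕1⊕0 = 1
p8 (pos 8,9,10,11,12,13,14,15,24,25,26,27,28,29,30,31): XOR of data positions = 0⊕1⊕0⊕1⊕0⊕1⊕1⊕0⊕0⊕0⊕0⊕0⊕1⊕1⊕0 = 0
p16 (pos 16,17,18,19,20,21,22,23,24,25,26,27,28,29,30,31): XOR of data positions = 1⊕1⊕0⊕1⊕1⊕1⊕1⊕0⊕0⊕0⊕0⊕0⊕1⊕1⊕0 = 0
Codeword: 1111110001010110110111100000110

1111110001010110110111100000110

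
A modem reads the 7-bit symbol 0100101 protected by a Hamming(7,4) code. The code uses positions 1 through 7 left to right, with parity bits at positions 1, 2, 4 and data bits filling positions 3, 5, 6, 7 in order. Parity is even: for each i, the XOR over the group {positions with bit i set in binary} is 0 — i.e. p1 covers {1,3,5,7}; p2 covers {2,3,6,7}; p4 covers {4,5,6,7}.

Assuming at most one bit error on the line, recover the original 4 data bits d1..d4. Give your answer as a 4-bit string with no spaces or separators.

0101

s1 (pos 1,3,5,7): 0⊕0⊕1⊕1 = 0
s2 (pos 2,3,6,7): 1⊕0⊕0⊕1 = 0
s4 (pos 4,5,6,7): 0⊕1⊕0⊕1 = 0
Syndrome s4…s1 = 000 → no error.
Read data bits from positions 3,5,6,7: 0101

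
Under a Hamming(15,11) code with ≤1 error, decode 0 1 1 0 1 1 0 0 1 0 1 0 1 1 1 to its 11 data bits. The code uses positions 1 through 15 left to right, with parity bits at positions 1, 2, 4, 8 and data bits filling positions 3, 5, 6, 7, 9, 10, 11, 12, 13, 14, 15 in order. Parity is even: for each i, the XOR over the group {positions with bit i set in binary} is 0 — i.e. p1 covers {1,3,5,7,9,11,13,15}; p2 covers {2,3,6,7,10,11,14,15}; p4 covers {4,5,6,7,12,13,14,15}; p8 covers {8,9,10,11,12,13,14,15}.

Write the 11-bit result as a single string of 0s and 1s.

s1 (pos 1,3,5,7,9,11,13,15): 0⊕1⊕1⊕0⊕1⊕1⊕1⊕1 = 0
s2 (pos 2,3,6,7,10,11,14,15): 1⊕1⊕1⊕0⊕0⊕1⊕1⊕1 = 0
s4 (pos 4,5,6,7,12,13,14,15): 0⊕1⊕1⊕0⊕0⊕1⊕1⊕1 = 1
s8 (pos 8,9,10,11,12,13,14,15): 0⊕1⊕0⊕1⊕0⊕1⊕1⊕1 = 1
Syndrome s8…s1 = 1100 → error at position 12.
Flip position 12: 011011001010111 → 011011001011111
Read data bits from positions 3,5,6,7,9,10,11,12,13,14,15: 11101011111

11101011111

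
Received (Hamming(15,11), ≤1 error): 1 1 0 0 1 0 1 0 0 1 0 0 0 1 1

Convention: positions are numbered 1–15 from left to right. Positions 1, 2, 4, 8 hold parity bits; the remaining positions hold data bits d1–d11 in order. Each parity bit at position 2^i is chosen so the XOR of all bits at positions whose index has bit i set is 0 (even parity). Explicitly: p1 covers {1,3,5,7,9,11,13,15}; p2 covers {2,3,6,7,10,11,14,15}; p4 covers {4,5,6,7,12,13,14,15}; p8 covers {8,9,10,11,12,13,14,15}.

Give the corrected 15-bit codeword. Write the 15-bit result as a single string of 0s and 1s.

110010100000011

s1 (pos 1,3,5,7,9,11,13,15): 1⊕0⊕1⊕1⊕0⊕0⊕0⊕1 = 0
s2 (pos 2,3,6,7,10,11,14,15): 1⊕0⊕0⊕1⊕1⊕0⊕1⊕1 = 1
s4 (pos 4,5,6,7,12,13,14,15): 0⊕1⊕0⊕1⊕0⊕0⊕1⊕1 = 0
s8 (pos 8,9,10,11,12,13,14,15): 0⊕0⊕1⊕0⊕0⊕0⊕1⊕1 = 1
Syndrome s8…s1 = 1010 → error at position 10.
Flip position 10: 110010100100011 → 110010100000011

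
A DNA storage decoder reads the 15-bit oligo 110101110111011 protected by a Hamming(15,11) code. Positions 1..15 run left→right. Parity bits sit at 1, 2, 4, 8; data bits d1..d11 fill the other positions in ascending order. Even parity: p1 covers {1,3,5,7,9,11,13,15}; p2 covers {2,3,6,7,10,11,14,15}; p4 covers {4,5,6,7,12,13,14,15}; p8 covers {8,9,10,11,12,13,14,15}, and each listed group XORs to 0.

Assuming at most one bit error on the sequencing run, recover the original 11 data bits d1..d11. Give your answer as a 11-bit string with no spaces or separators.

00110111011

s1 (pos 1,3,5,7,9,11,13,15): 1⊕0⊕0⊕1⊕0⊕1⊕0⊕1 = 0
s2 (pos 2,3,6,7,10,11,14,15): 1⊕0⊕1⊕1⊕1⊕1⊕1⊕1 = 1
s4 (pos 4,5,6,7,12,13,14,15): 1⊕0⊕1⊕1⊕1⊕0⊕1⊕1 = 0
s8 (pos 8,9,10,11,12,13,14,15): 1⊕0⊕1⊕1⊕1⊕0⊕1⊕1 = 0
Syndrome s8…s1 = 0010 → error at position 2.
Flip position 2: 110101110111011 → 100101110111011
Read data bits from positions 3,5,6,7,9,10,11,12,13,14,15: 00110111011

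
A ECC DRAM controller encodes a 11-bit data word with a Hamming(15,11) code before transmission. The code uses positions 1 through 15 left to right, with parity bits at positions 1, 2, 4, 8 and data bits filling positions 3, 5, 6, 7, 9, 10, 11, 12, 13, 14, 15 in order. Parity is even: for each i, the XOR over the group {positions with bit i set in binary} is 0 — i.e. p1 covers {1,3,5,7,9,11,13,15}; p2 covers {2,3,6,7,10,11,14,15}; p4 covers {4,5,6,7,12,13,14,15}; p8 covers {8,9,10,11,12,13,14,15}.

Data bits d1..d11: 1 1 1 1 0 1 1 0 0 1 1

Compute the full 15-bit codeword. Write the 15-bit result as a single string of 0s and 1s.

111111100110011

Place data at non-parity positions: p1 p2 1 p4 1 1 1 p8 0 1 1 0 0 1 1
p1 (pos 1,3,5,7,9,11,13,15): XOR of data positions = 1⊕1⊕1⊕0⊕1⊕0⊕1 = 1
p2 (pos 2,3,6,7,10,11,14,15): XOR of data positions = 1⊕1⊕1⊕1⊕1⊕1⊕1 = 1
p4 (pos 4,5,6,7,12,13,14,15): XOR of data positions = 1⊕1⊕1⊕0⊕0⊕1⊕1 = 1
p8 (pos 8,9,10,11,12,13,14,15): XOR of data positions = 0⊕1⊕1⊕0⊕0⊕1⊕1 = 0
Codeword: 111111100110011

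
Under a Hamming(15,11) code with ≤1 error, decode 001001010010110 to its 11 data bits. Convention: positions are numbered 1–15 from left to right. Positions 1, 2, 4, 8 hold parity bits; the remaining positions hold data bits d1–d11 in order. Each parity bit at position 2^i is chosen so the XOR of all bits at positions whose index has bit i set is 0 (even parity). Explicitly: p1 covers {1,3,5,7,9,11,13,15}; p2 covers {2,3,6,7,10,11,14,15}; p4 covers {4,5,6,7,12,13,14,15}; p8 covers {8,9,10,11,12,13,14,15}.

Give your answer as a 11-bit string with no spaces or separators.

s1 (pos 1,3,5,7,9,11,13,15): 0⊕1⊕0⊕0⊕0⊕1⊕1⊕0 = 1
s2 (pos 2,3,6,7,10,11,14,15): 0⊕1⊕1⊕0⊕0⊕1⊕1⊕0 = 0
s4 (pos 4,5,6,7,12,13,14,15): 0⊕0⊕1⊕0⊕0⊕1⊕1⊕0 = 1
s8 (pos 8,9,10,11,12,13,14,15): 1⊕0⊕0⊕1⊕0⊕1⊕1⊕0 = 0
Syndrome s8…s1 = 0101 → error at position 5.
Flip position 5: 001001010010110 → 001011010010110
Read data bits from positions 3,5,6,7,9,10,11,12,13,14,15: 11100010110

11100010110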